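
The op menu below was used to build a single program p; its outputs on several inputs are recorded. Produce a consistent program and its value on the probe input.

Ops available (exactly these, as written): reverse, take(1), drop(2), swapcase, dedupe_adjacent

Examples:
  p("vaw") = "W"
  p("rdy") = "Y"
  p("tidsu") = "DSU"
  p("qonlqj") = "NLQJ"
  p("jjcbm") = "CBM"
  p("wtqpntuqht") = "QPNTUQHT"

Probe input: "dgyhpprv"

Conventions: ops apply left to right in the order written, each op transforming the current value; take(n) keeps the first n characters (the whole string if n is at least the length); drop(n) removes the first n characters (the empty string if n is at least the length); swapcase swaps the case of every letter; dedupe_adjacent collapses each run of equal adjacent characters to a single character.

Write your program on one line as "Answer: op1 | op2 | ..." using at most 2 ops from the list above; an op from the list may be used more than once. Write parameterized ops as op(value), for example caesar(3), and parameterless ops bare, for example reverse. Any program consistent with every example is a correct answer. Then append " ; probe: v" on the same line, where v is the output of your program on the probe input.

swapcase | drop(2) ; probe: "YHPPRV"

Check, running the answer program on each example:
  "vaw" -> "VAW" -> "W"
  "rdy" -> "RDY" -> "Y"
  "tidsu" -> "TIDSU" -> "DSU"
  "qonlqj" -> "QONLQJ" -> "NLQJ"
  "jjcbm" -> "JJCBM" -> "CBM"
  "wtqpntuqht" -> "WTQPNTUQHT" -> "QPNTUQHT"
  probe: "dgyhpprv" -> "DGYHPPRV" -> "YHPPRV"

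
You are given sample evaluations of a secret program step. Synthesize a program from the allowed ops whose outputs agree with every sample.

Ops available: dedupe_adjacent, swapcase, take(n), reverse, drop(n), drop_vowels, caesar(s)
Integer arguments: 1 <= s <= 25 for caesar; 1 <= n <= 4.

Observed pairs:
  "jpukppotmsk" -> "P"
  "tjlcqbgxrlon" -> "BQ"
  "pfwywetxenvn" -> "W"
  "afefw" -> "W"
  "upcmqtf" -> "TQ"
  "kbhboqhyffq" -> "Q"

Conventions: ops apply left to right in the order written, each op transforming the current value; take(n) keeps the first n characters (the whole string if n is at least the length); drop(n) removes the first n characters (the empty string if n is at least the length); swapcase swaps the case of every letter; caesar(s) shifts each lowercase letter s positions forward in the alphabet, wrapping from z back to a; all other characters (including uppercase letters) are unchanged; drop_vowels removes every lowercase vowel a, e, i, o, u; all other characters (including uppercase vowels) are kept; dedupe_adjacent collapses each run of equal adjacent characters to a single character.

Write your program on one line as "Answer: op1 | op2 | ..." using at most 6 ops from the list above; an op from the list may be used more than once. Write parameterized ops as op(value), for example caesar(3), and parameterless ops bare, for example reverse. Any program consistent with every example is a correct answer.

drop(4) | take(2) | drop_vowels | dedupe_adjacent | reverse | swapcase

Check, running the answer program on each example:
  "jpukppotmsk" -> "ppotmsk" -> "pp" -> "pp" -> "p" -> "p" -> "P"
  "tjlcqbgxrlon" -> "qbgxrlon" -> "qb" -> "qb" -> "qb" -> "bq" -> "BQ"
  "pfwywetxenvn" -> "wetxenvn" -> "we" -> "w" -> "w" -> "w" -> "W"
  "afefw" -> "w" -> "w" -> "w" -> "w" -> "w" -> "W"
  "upcmqtf" -> "qtf" -> "qt" -> "qt" -> "qt" -> "tq" -> "TQ"
  "kbhboqhyffq" -> "oqhyffq" -> "oq" -> "q" -> "q" -> "q" -> "Q"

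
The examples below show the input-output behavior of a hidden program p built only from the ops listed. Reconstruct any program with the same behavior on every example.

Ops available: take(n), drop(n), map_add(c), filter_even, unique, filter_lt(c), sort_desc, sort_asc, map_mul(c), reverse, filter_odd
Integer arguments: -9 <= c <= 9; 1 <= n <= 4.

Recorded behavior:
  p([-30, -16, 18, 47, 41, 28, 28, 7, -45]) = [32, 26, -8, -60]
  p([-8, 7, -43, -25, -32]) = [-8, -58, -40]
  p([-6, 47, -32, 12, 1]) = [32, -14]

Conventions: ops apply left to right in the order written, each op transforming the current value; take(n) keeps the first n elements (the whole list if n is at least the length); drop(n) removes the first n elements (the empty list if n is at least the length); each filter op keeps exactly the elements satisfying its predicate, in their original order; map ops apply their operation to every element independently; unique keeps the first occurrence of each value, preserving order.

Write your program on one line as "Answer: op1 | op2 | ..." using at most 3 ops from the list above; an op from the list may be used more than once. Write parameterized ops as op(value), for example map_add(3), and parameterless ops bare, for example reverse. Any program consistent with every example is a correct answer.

filter_odd | map_add(-9) | map_add(-6)

Check, running the answer program on each example:
  [-30, -16, 18, 47, 41, 28, 28, 7, -45] -> [47, 41, 7, -45] -> [38, 32, -2, -54] -> [32, 26, -8, -60]
  [-8, 7, -43, -25, -32] -> [7, -43, -25] -> [-2, -52, -34] -> [-8, -58, -40]
  [-6, 47, -32, 12, 1] -> [47, 1] -> [38, -8] -> [32, -14]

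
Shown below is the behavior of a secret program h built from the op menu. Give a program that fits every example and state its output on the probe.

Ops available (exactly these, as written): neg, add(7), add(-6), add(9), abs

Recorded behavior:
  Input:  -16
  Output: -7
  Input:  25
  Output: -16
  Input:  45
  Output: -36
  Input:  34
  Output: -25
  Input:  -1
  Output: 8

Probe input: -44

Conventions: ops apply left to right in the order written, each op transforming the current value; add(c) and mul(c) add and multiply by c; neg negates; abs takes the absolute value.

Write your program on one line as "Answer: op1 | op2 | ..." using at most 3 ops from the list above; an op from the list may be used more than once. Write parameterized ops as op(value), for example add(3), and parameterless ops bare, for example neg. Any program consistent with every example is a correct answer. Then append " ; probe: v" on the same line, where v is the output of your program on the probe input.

abs | neg | add(9) ; probe: -35

Check, running the answer program on each example:
  -16 -> 16 -> -16 -> -7
  25 -> 25 -> -25 -> -16
  45 -> 45 -> -45 -> -36
  34 -> 34 -> -34 -> -25
  -1 -> 1 -> -1 -> 8
  probe: -44 -> 44 -> -44 -> -35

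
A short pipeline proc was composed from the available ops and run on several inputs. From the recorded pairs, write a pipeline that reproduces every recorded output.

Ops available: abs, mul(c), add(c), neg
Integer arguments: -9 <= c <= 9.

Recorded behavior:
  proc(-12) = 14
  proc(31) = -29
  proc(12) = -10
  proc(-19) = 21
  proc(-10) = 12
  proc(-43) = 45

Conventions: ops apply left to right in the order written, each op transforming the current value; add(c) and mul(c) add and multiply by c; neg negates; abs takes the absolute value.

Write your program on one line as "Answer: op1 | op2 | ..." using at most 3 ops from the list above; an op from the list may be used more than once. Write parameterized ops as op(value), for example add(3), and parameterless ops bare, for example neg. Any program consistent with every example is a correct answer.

neg | add(-7) | add(9)

Check, running the answer program on each example:
  -12 -> 12 -> 5 -> 14
  31 -> -31 -> -38 -> -29
  12 -> -12 -> -19 -> -10
  -19 -> 19 -> 12 -> 21
  -10 -> 10 -> 3 -> 12
  -43 -> 43 -> 36 -> 45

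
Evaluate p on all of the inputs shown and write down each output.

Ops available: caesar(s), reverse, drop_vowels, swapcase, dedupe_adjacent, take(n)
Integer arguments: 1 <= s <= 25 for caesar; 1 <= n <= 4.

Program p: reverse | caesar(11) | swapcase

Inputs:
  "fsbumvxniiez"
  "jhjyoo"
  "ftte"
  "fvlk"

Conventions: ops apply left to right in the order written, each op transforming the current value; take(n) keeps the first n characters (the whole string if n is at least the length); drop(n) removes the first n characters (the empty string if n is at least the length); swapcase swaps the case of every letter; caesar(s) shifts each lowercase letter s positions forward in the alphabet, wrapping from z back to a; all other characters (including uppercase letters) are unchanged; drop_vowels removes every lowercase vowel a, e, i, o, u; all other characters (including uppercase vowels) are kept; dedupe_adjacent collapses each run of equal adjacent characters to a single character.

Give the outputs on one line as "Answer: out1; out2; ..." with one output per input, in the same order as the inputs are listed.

"KPTTYIGXFMDQ"; "ZZJUSU"; "PEEQ"; "VWGQ"

Execution, op by op:
  "fsbumvxniiez" -> "zeiinxvmubsf" -> "kpttyigxfmdq" -> "KPTTYIGXFMDQ"
  "jhjyoo" -> "ooyjhj" -> "zzjusu" -> "ZZJUSU"
  "ftte" -> "ettf" -> "peeq" -> "PEEQ"
  "fvlk" -> "klvf" -> "vwgq" -> "VWGQ"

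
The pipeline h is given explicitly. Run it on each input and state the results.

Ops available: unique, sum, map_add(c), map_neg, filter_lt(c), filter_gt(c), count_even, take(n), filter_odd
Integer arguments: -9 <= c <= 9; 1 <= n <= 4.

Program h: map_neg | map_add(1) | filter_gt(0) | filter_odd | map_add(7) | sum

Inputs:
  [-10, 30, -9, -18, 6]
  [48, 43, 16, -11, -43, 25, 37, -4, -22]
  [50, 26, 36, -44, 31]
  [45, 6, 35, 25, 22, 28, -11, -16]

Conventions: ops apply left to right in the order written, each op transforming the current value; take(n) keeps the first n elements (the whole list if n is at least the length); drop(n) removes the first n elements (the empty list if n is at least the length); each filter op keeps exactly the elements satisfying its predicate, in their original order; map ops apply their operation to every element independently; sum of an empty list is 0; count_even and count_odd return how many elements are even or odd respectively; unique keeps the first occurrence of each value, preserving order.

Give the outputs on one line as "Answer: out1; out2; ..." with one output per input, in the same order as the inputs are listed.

Execution, op by op:
  [-10, 30, -9, -18, 6] -> [10, -30, 9, 18, -6] -> [11, -29, 10, 19, -5] -> [11, 10, 19] -> [11, 19] -> [18, 26] -> 44
  [48, 43, 16, -11, -43, 25, 37, -4, -22] -> [-48, -43, -16, 11, 43, -25, -37, 4, 22] -> [-47, -42, -15, 12, 44, -24, -36, 5, 23] -> [12, 44, 5, 23] -> [5, 23] -> [12, 30] -> 42
  [50, 26, 36, -44, 31] -> [-50, -26, -36, 44, -31] -> [-49, -25, -35, 45, -30] -> [45] -> [45] -> [52] -> 52
  [45, 6, 35, 25, 22, 28, -11, -16] -> [-45, -6, -35, -25, -22, -28, 11, 16] -> [-44, -5, -34, -24, -21, -27, 12, 17] -> [12, 17] -> [17] -> [24] -> 24

44; 42; 52; 24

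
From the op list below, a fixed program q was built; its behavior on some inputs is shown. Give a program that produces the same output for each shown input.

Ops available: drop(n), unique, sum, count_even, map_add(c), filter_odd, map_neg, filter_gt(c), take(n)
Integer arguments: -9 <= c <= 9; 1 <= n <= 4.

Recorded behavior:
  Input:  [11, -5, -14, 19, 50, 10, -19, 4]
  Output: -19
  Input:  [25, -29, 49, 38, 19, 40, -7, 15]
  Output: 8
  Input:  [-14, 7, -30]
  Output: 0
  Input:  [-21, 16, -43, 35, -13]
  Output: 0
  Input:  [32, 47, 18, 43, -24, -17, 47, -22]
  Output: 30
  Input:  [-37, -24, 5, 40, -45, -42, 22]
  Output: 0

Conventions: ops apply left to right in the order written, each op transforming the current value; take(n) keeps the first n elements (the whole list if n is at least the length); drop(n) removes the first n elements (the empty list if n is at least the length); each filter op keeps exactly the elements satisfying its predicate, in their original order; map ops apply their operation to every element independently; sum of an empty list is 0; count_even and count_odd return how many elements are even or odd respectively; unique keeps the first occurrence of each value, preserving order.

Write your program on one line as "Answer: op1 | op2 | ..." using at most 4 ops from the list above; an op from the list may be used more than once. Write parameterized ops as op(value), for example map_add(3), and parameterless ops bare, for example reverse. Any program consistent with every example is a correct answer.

drop(3) | drop(2) | filter_odd | sum

Check, running the answer program on each example:
  [11, -5, -14, 19, 50, 10, -19, 4] -> [19, 50, 10, -19, 4] -> [10, -19, 4] -> [-19] -> -19
  [25, -29, 49, 38, 19, 40, -7, 15] -> [38, 19, 40, -7, 15] -> [40, -7, 15] -> [-7, 15] -> 8
  [-14, 7, -30] -> [] -> [] -> [] -> 0
  [-21, 16, -43, 35, -13] -> [35, -13] -> [] -> [] -> 0
  [32, 47, 18, 43, -24, -17, 47, -22] -> [43, -24, -17, 47, -22] -> [-17, 47, -22] -> [-17, 47] -> 30
  [-37, -24, 5, 40, -45, -42, 22] -> [40, -45, -42, 22] -> [-42, 22] -> [] -> 0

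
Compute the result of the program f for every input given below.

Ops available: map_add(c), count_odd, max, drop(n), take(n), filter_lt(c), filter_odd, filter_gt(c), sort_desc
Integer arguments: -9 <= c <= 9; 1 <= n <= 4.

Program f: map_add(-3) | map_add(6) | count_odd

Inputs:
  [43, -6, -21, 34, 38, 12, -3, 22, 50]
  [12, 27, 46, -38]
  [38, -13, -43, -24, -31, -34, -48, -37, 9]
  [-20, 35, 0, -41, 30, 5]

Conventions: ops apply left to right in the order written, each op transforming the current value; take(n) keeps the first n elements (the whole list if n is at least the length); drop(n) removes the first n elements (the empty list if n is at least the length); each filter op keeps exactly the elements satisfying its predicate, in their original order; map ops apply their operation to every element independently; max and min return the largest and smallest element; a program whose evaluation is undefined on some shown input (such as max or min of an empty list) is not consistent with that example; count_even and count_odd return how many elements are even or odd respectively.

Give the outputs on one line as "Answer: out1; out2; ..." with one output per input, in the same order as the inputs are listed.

Execution, op by op:
  [43, -6, -21, 34, 38, 12, -3, 22, 50] -> [40, -9, -24, 31, 35, 9, -6, 19, 47] -> [46, -3, -18, 37, 41, 15, 0, 25, 53] -> 6
  [12, 27, 46, -38] -> [9, 24, 43, -41] -> [15, 30, 49, -35] -> 3
  [38, -13, -43, -24, -31, -34, -48, -37, 9] -> [35, -16, -46, -27, -34, -37, -51, -40, 6] -> [41, -10, -40, -21, -28, -31, -45, -34, 12] -> 4
  [-20, 35, 0, -41, 30, 5] -> [-23, 32, -3, -44, 27, 2] -> [-17, 38, 3, -38, 33, 8] -> 3

6; 3; 4; 3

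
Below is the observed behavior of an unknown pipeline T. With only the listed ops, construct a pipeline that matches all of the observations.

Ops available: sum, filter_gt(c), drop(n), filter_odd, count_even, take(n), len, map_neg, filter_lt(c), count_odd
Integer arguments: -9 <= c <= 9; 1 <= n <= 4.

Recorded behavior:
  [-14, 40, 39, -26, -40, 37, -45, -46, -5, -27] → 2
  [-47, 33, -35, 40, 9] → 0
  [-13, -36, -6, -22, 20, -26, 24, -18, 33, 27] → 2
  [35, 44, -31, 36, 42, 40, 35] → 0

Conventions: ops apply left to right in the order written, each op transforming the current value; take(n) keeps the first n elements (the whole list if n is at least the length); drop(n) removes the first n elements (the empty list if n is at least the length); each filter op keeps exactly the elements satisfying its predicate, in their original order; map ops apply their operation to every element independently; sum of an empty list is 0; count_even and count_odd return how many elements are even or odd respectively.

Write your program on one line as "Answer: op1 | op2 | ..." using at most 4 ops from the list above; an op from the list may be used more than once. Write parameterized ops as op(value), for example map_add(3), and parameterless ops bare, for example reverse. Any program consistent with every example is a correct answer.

drop(4) | drop(4) | len

Check, running the answer program on each example:
  [-14, 40, 39, -26, -40, 37, -45, -46, -5, -27] -> [-40, 37, -45, -46, -5, -27] -> [-5, -27] -> 2
  [-47, 33, -35, 40, 9] -> [9] -> [] -> 0
  [-13, -36, -6, -22, 20, -26, 24, -18, 33, 27] -> [20, -26, 24, -18, 33, 27] -> [33, 27] -> 2
  [35, 44, -31, 36, 42, 40, 35] -> [42, 40, 35] -> [] -> 0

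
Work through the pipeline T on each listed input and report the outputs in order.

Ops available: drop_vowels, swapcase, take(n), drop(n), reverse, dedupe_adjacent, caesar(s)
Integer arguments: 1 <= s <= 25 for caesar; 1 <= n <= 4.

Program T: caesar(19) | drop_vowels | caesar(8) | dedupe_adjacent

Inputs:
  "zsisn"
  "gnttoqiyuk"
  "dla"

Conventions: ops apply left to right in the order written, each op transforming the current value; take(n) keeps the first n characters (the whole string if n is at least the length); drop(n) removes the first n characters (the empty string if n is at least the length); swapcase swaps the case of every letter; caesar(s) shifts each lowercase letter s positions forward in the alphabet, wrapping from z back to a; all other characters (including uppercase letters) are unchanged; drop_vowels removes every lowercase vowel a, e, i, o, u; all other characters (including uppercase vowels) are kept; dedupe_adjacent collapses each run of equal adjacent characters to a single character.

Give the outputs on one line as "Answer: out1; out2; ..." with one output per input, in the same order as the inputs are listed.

Execution, op by op:
  "zsisn" -> "slblg" -> "slblg" -> "atjto" -> "atjto"
  "gnttoqiyuk" -> "zgmmhjbrnd" -> "zgmmhjbrnd" -> "houuprjzvl" -> "houprjzvl"
  "dla" -> "wet" -> "wt" -> "eb" -> "eb"

"atjto"; "houprjzvl"; "eb"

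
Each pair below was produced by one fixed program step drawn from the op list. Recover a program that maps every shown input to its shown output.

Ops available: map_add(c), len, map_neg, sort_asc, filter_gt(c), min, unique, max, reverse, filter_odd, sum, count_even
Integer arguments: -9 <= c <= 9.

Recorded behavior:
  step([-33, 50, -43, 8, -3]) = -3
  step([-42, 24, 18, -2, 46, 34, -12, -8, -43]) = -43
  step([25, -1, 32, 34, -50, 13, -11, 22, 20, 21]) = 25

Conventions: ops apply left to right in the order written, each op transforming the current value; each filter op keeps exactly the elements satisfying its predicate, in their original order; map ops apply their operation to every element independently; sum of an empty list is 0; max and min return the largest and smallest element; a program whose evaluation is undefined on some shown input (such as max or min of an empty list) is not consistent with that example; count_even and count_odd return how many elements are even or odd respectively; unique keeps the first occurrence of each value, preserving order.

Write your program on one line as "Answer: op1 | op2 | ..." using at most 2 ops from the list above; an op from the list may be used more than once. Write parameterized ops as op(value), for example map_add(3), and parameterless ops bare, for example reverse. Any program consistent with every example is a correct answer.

filter_odd | max

Check, running the answer program on each example:
  [-33, 50, -43, 8, -3] -> [-33, -43, -3] -> -3
  [-42, 24, 18, -2, 46, 34, -12, -8, -43] -> [-43] -> -43
  [25, -1, 32, 34, -50, 13, -11, 22, 20, 21] -> [25, -1, 13, -11, 21] -> 25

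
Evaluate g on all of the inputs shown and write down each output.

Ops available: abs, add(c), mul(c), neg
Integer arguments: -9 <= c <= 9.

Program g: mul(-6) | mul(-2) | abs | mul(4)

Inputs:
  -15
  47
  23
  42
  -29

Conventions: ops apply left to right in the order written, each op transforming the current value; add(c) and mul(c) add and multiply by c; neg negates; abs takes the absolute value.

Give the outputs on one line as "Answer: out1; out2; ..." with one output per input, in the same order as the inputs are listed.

720; 2256; 1104; 2016; 1392

Execution, op by op:
  -15 -> 90 -> -180 -> 180 -> 720
  47 -> -282 -> 564 -> 564 -> 2256
  23 -> -138 -> 276 -> 276 -> 1104
  42 -> -252 -> 504 -> 504 -> 2016
  -29 -> 174 -> -348 -> 348 -> 1392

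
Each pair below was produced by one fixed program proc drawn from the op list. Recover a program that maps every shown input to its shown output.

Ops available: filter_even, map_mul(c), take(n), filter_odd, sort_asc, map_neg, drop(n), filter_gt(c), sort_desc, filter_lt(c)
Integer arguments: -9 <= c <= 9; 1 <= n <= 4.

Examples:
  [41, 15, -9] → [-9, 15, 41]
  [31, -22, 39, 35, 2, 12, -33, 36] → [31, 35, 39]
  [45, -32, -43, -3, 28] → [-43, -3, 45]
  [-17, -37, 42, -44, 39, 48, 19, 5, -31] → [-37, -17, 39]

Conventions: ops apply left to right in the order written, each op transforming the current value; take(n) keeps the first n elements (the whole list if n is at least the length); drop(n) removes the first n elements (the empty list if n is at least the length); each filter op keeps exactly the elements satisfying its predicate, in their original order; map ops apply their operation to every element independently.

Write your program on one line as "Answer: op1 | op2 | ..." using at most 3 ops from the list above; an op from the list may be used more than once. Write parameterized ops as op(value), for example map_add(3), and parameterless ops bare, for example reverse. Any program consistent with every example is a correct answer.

filter_odd | take(3) | sort_asc

Check, running the answer program on each example:
  [41, 15, -9] -> [41, 15, -9] -> [41, 15, -9] -> [-9, 15, 41]
  [31, -22, 39, 35, 2, 12, -33, 36] -> [31, 39, 35, -33] -> [31, 39, 35] -> [31, 35, 39]
  [45, -32, -43, -3, 28] -> [45, -43, -3] -> [45, -43, -3] -> [-43, -3, 45]
  [-17, -37, 42, -44, 39, 48, 19, 5, -31] -> [-17, -37, 39, 19, 5, -31] -> [-17, -37, 39] -> [-37, -17, 39]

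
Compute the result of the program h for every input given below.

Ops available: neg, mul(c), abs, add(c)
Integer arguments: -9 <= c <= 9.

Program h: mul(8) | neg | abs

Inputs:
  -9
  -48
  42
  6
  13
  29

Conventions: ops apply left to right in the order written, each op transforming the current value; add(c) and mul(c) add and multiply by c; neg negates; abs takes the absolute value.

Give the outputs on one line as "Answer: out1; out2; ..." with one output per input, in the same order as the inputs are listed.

Execution, op by op:
  -9 -> -72 -> 72 -> 72
  -48 -> -384 -> 384 -> 384
  42 -> 336 -> -336 -> 336
  6 -> 48 -> -48 -> 48
  13 -> 104 -> -104 -> 104
  29 -> 232 -> -232 -> 232

72; 384; 336; 48; 104; 232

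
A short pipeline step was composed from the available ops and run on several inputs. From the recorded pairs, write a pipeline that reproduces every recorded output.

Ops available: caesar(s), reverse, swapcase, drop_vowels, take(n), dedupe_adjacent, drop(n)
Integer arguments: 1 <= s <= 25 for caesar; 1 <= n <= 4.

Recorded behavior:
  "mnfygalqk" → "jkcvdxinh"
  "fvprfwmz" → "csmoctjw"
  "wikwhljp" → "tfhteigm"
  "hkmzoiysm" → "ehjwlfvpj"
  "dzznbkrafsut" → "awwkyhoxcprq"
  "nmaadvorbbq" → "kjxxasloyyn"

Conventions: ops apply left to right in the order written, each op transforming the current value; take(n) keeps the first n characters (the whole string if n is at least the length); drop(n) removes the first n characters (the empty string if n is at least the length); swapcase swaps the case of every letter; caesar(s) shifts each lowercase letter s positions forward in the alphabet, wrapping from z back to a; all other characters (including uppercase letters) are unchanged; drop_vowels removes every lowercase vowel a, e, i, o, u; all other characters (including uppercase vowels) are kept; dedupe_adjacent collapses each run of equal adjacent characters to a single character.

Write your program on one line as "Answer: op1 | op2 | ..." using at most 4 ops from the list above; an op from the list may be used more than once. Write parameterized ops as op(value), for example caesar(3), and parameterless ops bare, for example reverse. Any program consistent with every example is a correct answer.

caesar(19) | caesar(19) | caesar(11)

Check, running the answer program on each example:
  "mnfygalqk" -> "fgyrztejd" -> "yzrksmxcw" -> "jkcvdxinh"
  "fvprfwmz" -> "yoikypfs" -> "rhbdriyl" -> "csmoctjw"
  "wikwhljp" -> "pbdpaeci" -> "iuwitxvb" -> "tfhteigm"
  "hkmzoiysm" -> "adfshbrlf" -> "twylaukey" -> "ehjwlfvpj"
  "dzznbkrafsut" -> "wssgudktylnm" -> "pllznwdmregf" -> "awwkyhoxcprq"
  "nmaadvorbbq" -> "gfttwohkuuj" -> "zymmphadnnc" -> "kjxxasloyyn"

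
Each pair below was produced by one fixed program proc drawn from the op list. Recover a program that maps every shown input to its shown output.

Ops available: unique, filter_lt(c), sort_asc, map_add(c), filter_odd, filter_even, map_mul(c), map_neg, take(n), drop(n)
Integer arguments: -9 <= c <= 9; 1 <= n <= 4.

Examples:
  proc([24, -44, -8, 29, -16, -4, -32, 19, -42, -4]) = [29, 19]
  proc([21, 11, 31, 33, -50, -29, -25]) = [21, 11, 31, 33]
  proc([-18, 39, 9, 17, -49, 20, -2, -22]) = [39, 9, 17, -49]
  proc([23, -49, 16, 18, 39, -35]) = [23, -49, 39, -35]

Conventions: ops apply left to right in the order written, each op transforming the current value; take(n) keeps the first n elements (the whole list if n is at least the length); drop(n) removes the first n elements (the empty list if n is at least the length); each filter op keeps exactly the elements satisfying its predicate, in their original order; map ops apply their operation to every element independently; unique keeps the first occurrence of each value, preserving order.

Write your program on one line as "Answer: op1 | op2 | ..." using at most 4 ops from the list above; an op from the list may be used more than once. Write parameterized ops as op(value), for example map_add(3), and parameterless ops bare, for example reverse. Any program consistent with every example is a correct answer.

unique | filter_odd | take(4)

Check, running the answer program on each example:
  [24, -44, -8, 29, -16, -4, -32, 19, -42, -4] -> [24, -44, -8, 29, -16, -4, -32, 19, -42] -> [29, 19] -> [29, 19]
  [21, 11, 31, 33, -50, -29, -25] -> [21, 11, 31, 33, -50, -29, -25] -> [21, 11, 31, 33, -29, -25] -> [21, 11, 31, 33]
  [-18, 39, 9, 17, -49, 20, -2, -22] -> [-18, 39, 9, 17, -49, 20, -2, -22] -> [39, 9, 17, -49] -> [39, 9, 17, -49]
  [23, -49, 16, 18, 39, -35] -> [23, -49, 16, 18, 39, -35] -> [23, -49, 39, -35] -> [23, -49, 39, -35]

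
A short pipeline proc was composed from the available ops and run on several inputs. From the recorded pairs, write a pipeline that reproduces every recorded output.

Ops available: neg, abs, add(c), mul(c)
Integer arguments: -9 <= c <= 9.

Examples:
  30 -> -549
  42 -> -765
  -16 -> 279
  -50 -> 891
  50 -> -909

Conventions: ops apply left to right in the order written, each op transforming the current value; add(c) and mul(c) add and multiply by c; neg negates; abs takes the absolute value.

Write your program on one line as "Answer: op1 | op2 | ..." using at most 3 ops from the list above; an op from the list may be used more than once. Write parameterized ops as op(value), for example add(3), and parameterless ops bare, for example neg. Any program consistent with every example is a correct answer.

mul(-2) | add(-1) | mul(9)

Check, running the answer program on each example:
  30 -> -60 -> -61 -> -549
  42 -> -84 -> -85 -> -765
  -16 -> 32 -> 31 -> 279
  -50 -> 100 -> 99 -> 891
  50 -> -100 -> -101 -> -909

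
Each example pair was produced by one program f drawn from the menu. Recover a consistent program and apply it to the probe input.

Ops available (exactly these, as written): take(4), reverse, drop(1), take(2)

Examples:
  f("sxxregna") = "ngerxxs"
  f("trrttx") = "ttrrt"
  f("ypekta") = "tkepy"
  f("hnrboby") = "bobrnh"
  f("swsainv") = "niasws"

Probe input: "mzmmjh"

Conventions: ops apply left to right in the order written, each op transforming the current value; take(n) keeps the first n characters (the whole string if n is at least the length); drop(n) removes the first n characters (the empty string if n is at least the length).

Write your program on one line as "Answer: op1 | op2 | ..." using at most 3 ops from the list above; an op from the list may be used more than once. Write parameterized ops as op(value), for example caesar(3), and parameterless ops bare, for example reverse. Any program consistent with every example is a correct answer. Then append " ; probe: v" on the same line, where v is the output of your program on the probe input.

reverse | drop(1) ; probe: "jmmzm"

Check, running the answer program on each example:
  "sxxregna" -> "angerxxs" -> "ngerxxs"
  "trrttx" -> "xttrrt" -> "ttrrt"
  "ypekta" -> "atkepy" -> "tkepy"
  "hnrboby" -> "ybobrnh" -> "bobrnh"
  "swsainv" -> "vniasws" -> "niasws"
  probe: "mzmmjh" -> "hjmmzm" -> "jmmzm"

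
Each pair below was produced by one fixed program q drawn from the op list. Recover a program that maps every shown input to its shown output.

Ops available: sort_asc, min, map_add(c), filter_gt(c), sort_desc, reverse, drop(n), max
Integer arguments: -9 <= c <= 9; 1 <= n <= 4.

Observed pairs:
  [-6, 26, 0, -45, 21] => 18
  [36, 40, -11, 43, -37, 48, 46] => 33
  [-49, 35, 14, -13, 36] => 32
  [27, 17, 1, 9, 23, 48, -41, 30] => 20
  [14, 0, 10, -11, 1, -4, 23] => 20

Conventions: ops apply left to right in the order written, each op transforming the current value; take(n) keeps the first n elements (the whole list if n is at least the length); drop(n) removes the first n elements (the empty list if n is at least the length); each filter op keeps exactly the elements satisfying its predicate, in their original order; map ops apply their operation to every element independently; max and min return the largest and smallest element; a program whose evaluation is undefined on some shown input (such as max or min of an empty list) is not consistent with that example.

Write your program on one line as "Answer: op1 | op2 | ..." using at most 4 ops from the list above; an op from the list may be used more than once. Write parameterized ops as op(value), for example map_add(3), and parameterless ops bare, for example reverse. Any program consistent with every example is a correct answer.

map_add(-8) | filter_gt(9) | map_add(5) | min

Check, running the answer program on each example:
  [-6, 26, 0, -45, 21] -> [-14, 18, -8, -53, 13] -> [18, 13] -> [23, 18] -> 18
  [36, 40, -11, 43, -37, 48, 46] -> [28, 32, -19, 35, -45, 40, 38] -> [28, 32, 35, 40, 38] -> [33, 37, 40, 45, 43] -> 33
  [-49, 35, 14, -13, 36] -> [-57, 27, 6, -21, 28] -> [27, 28] -> [32, 33] -> 32
  [27, 17, 1, 9, 23, 48, -41, 30] -> [19, 9, -7, 1, 15, 40, -49, 22] -> [19, 15, 40, 22] -> [24, 20, 45, 27] -> 20
  [14, 0, 10, -11, 1, -4, 23] -> [6, -8, 2, -19, -7, -12, 15] -> [15] -> [20] -> 20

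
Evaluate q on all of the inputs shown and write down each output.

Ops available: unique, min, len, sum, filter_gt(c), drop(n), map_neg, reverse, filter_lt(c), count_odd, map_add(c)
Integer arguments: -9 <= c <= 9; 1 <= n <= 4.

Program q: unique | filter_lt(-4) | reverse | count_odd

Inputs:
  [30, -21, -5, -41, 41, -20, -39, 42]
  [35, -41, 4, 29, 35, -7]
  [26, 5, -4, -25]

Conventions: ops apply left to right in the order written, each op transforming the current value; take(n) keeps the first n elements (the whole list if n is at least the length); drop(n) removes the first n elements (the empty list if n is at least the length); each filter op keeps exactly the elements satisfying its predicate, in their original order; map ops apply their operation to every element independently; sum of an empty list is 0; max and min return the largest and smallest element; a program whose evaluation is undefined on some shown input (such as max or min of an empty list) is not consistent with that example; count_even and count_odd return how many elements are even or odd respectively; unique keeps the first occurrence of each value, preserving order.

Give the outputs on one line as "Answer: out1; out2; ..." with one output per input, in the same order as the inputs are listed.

4; 2; 1

Execution, op by op:
  [30, -21, -5, -41, 41, -20, -39, 42] -> [30, -21, -5, -41, 41, -20, -39, 42] -> [-21, -5, -41, -20, -39] -> [-39, -20, -41, -5, -21] -> 4
  [35, -41, 4, 29, 35, -7] -> [35, -41, 4, 29, -7] -> [-41, -7] -> [-7, -41] -> 2
  [26, 5, -4, -25] -> [26, 5, -4, -25] -> [-25] -> [-25] -> 1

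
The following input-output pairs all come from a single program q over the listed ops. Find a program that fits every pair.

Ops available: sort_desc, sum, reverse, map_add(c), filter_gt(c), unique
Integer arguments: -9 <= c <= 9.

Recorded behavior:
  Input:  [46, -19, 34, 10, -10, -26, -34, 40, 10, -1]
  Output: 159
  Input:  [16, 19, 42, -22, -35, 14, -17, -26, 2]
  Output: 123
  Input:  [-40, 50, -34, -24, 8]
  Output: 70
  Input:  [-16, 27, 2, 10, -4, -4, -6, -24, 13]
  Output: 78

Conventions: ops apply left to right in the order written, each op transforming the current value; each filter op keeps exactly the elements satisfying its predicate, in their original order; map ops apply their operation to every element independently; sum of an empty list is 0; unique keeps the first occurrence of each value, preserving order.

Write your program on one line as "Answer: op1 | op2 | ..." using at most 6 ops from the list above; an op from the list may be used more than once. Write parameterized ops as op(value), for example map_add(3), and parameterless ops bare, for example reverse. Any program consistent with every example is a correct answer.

filter_gt(-6) | reverse | map_add(6) | unique | sum

Check, running the answer program on each example:
  [46, -19, 34, 10, -10, -26, -34, 40, 10, -1] -> [46, 34, 10, 40, 10, -1] -> [-1, 10, 40, 10, 34, 46] -> [5, 16, 46, 16, 40, 52] -> [5, 16, 46, 40, 52] -> 159
  [16, 19, 42, -22, -35, 14, -17, -26, 2] -> [16, 19, 42, 14, 2] -> [2, 14, 42, 19, 16] -> [8, 20, 48, 25, 22] -> [8, 20, 48, 25, 22] -> 123
  [-40, 50, -34, -24, 8] -> [50, 8] -> [8, 50] -> [14, 56] -> [14, 56] -> 70
  [-16, 27, 2, 10, -4, -4, -6, -24, 13] -> [27, 2, 10, -4, -4, 13] -> [13, -4, -4, 10, 2, 27] -> [19, 2, 2, 16, 8, 33] -> [19, 2, 16, 8, 33] -> 78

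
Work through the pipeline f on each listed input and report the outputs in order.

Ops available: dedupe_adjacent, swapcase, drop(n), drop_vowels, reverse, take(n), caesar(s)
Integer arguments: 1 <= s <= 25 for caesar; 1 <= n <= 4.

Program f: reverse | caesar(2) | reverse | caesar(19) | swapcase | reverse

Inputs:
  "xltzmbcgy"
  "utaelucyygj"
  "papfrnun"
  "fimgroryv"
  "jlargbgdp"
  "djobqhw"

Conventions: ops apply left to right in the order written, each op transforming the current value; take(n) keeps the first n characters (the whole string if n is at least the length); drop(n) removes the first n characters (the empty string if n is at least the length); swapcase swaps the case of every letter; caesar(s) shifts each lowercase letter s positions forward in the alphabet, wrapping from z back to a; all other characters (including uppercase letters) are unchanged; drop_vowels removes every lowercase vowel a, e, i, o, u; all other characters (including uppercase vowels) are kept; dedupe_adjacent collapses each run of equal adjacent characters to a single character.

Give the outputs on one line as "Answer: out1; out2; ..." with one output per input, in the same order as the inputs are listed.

"TBXWHUOGS"; "EBTTXPGZVOP"; "IPIMAKVK"; "QTMJMBHDA"; "KYBWBMVGE"; "RCLWJEY"

Execution, op by op:
  "xltzmbcgy" -> "ygcbmztlx" -> "aiedobvnz" -> "znvbodeia" -> "sgouhwxbt" -> "SGOUHWXBT" -> "TBXWHUOGS"
  "utaelucyygj" -> "jgyyculeatu" -> "liaaewngcvw" -> "wvcgnweaail" -> "povzgpxttbe" -> "POVZGPXTTBE" -> "EBTTXPGZVOP"
  "papfrnun" -> "nunrfpap" -> "pwpthrcr" -> "rcrhtpwp" -> "kvkamipi" -> "KVKAMIPI" -> "IPIMAKVK"
  "fimgroryv" -> "vyrorgmif" -> "xatqtiokh" -> "hkoitqtax" -> "adhbmjmtq" -> "ADHBMJMTQ" -> "QTMJMBHDA"
  "jlargbgdp" -> "pdgbgralj" -> "rfiditcnl" -> "lnctidifr" -> "egvmbwbyk" -> "EGVMBWBYK" -> "KYBWBMVGE"
  "djobqhw" -> "whqbojd" -> "yjsdqlf" -> "flqdsjy" -> "yejwlcr" -> "YEJWLCR" -> "RCLWJEY"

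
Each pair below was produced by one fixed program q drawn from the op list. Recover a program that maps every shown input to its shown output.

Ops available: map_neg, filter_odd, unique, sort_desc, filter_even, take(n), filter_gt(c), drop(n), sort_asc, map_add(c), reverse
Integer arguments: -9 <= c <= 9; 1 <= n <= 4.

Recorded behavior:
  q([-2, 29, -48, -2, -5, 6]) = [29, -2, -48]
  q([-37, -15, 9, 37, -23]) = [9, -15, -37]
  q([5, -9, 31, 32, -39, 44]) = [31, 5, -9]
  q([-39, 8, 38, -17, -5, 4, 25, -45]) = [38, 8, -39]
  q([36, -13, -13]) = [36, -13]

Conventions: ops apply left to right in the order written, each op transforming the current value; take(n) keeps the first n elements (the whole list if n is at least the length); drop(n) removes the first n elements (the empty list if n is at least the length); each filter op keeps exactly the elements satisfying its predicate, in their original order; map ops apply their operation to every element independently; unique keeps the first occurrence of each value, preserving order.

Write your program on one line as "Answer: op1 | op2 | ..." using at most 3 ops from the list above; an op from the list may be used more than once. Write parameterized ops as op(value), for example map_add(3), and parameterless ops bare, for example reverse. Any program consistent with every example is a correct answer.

take(3) | sort_desc | unique

Check, running the answer program on each example:
  [-2, 29, -48, -2, -5, 6] -> [-2, 29, -48] -> [29, -2, -48] -> [29, -2, -48]
  [-37, -15, 9, 37, -23] -> [-37, -15, 9] -> [9, -15, -37] -> [9, -15, -37]
  [5, -9, 31, 32, -39, 44] -> [5, -9, 31] -> [31, 5, -9] -> [31, 5, -9]
  [-39, 8, 38, -17, -5, 4, 25, -45] -> [-39, 8, 38] -> [38, 8, -39] -> [38, 8, -39]
  [36, -13, -13] -> [36, -13, -13] -> [36, -13, -13] -> [36, -13]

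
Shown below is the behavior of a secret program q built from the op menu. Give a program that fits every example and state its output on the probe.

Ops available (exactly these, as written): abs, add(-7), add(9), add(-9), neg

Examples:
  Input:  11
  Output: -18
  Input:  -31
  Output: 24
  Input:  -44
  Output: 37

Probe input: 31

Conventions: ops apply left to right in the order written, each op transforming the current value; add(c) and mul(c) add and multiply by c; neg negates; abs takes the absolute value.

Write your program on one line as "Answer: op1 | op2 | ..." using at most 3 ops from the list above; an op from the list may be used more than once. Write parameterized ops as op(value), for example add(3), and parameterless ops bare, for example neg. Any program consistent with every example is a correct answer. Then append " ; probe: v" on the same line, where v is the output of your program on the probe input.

neg | add(-7) ; probe: -38

Check, running the answer program on each example:
  11 -> -11 -> -18
  -31 -> 31 -> 24
  -44 -> 44 -> 37
  probe: 31 -> -31 -> -38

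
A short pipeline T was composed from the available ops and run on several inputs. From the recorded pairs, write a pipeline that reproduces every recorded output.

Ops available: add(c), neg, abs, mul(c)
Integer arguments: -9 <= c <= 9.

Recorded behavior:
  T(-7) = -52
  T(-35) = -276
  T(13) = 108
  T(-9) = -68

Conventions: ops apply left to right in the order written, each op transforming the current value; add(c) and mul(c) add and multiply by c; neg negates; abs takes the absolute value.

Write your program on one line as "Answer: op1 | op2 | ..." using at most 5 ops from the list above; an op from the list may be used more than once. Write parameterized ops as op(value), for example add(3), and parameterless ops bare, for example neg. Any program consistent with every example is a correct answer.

mul(-4) | add(-9) | mul(-2) | add(-7) | add(-7)

Check, running the answer program on each example:
  -7 -> 28 -> 19 -> -38 -> -45 -> -52
  -35 -> 140 -> 131 -> -262 -> -269 -> -276
  13 -> -52 -> -61 -> 122 -> 115 -> 108
  -9 -> 36 -> 27 -> -54 -> -61 -> -68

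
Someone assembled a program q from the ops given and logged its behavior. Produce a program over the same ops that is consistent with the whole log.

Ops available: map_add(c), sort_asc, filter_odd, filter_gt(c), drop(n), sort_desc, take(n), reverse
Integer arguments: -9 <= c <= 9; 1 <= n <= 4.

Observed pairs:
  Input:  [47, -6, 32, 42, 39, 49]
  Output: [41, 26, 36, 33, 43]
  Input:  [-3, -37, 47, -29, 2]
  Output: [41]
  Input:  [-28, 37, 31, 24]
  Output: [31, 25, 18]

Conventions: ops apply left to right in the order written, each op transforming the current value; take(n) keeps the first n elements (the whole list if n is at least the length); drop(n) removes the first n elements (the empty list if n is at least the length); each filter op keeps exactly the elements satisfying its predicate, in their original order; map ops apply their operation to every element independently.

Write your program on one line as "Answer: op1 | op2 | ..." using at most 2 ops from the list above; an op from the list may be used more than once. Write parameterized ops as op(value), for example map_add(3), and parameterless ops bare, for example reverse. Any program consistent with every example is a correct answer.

filter_gt(9) | map_add(-6)

Check, running the answer program on each example:
  [47, -6, 32, 42, 39, 49] -> [47, 32, 42, 39, 49] -> [41, 26, 36, 33, 43]
  [-3, -37, 47, -29, 2] -> [47] -> [41]
  [-28, 37, 31, 24] -> [37, 31, 24] -> [31, 25, 18]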